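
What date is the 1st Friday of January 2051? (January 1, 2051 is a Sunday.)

January 2051 begins on a Sunday, so the first Friday is January 6 (5 days later).

2051-01-06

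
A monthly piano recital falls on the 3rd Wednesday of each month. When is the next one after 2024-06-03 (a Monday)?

June 2024 starts on a Saturday; its first Wednesday is the 5th, so the 3rd Wednesday is the 19th — 2024-06-19.
2024-06-19 is after 2024-06-03, so that is the next one.

2024-06-19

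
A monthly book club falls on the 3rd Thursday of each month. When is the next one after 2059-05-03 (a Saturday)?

May 2059 starts on a Thursday; its first Thursday is the 1st, so the 3rd Thursday is the 15th — 2059-05-15.
2059-05-15 is after 2059-05-03, so that is the next one.

2059-05-15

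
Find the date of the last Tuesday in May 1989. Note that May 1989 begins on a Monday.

May 30, 1989

May 1989 begins on a Monday, so the first Tuesday is May 2 (1 day later).
May 1989 has 31 days. Adding weeks: 2, 9, 16, 23, 30 — the last one ≤ 31 is the 30th.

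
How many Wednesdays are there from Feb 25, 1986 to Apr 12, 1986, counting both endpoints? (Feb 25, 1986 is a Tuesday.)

7

Feb 25, 1986 is a Tuesday; the first Wednesday on or after it is Feb 26, 1986 (1 day later).
From Feb 26, 1986 to Apr 12, 1986: 2 + 31 + 12 = 45 days (rest of Feb, Mar, Apr).
45 ÷ 7 = 6 full weeks with remainder 3, so 6 more Wednesdays after the first → 7.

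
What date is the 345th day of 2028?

2028-12-10

January has 31 days (345 − 31 = 314 remain).
February has 29 days (314 − 29 = 285 remain).
March has 31 days (285 − 31 = 254 remain).
April has 30 days (254 − 30 = 224 remain).
May has 31 days (224 − 31 = 193 remain).
June has 30 days (193 − 30 = 163 remain).
July has 31 days (163 − 31 = 132 remain).
August has 31 days (132 − 31 = 101 remain).
September has 30 days (101 − 30 = 71 remain).
October has 31 days (71 − 31 = 40 remain).
November has 30 days (40 − 30 = 10 remain).
10 into December → December 10.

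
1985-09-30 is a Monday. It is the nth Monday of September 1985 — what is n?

Day 30 falls in week ⌈30/7⌉ of the month.
Days 1–7 hold the 1st Monday, 8–14 the 2nd, 15–21 the 3rd, 22–28 the 4th, 29–31 the 5th.
30 is in the range for the 5th.

5th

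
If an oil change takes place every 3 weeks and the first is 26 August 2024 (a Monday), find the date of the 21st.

20 October 2025

The 21st occurrence is 20 intervals after the first: 20 × 21 = 420 days after 26 August 2024.
August has 31 days — 5 days to the end of August leaves 415.
From end of August to end of 2024 is 122 days (293 left).
January has 31 days (262 left).
February has 28 days (234 left).
March has 31 days (203 left).
April has 30 days (173 left).
May has 31 days (142 left).
June has 30 days (112 left).
July has 31 days (81 left).
August has 31 days (50 left).
September has 30 days (20 left).
20 days into October → 20 October 2025.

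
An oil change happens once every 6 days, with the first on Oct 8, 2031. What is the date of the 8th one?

Nov 19, 2031

The 8th occurrence is 7 intervals after the first: 7 × 6 = 42 days after Oct 8, 2031.
Oct has 31 days — 23 days to the end of Oct leaves 19.
19 days into Nov → Nov 19, 2031.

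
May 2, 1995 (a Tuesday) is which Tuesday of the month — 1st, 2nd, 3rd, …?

1st

Day 2 falls in week ⌈2/7⌉ of the month.
Days 1–7 hold the 1st Tuesday, 8–14 the 2nd, 15–21 the 3rd, 22–28 the 4th, 29–31 the 5th.
2 is in the range for the 1st.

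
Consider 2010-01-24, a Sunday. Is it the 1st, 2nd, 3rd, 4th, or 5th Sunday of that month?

4th

Day 24 falls in week ⌈24/7⌉ of the month.
Days 1–7 hold the 1st Sunday, 8–14 the 2nd, 15–21 the 3rd, 22–28 the 4th, 29–31 the 5th.
24 is in the range for the 4th.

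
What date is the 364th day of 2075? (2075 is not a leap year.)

Jan has 31 days (364 − 31 = 333 remain).
Feb has 28 days (333 − 28 = 305 remain).
Mar has 31 days (305 − 31 = 274 remain).
Apr has 30 days (274 − 30 = 244 remain).
May has 31 days (244 − 31 = 213 remain).
Jun has 30 days (213 − 30 = 183 remain).
Jul has 31 days (183 − 31 = 152 remain).
Aug has 31 days (152 − 31 = 121 remain).
Sep has 30 days (121 − 30 = 91 remain).
Oct has 31 days (91 − 31 = 60 remain).
Nov has 30 days (60 − 30 = 30 remain).
30 into Dec → Dec 30.

Dec 30, 2075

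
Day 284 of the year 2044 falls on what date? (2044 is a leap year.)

October 10, 2044

January has 31 days (284 − 31 = 253 remain).
February has 29 days (253 − 29 = 224 remain).
March has 31 days (224 − 31 = 193 remain).
April has 30 days (193 − 30 = 163 remain).
May has 31 days (163 − 31 = 132 remain).
June has 30 days (132 − 30 = 102 remain).
July has 31 days (102 − 31 = 71 remain).
August has 31 days (71 − 31 = 40 remain).
September has 30 days (40 − 30 = 10 remain).
10 into October → October 10.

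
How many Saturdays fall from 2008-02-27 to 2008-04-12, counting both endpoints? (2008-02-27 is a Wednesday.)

7

2008-02-27 is a Wednesday; the first Saturday on or after it is 2008-03-01 (3 days later).
From 2008-03-01 to 2008-04-12: 30 + 12 = 42 days (rest of March, April).
42 ÷ 7 = 6 full weeks with remainder 0, so 6 more Saturdays after the first → 7.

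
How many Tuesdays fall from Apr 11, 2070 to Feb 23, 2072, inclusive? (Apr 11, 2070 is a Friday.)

Apr 11, 2070 is a Friday; the first Tuesday on or after it is Apr 15, 2070 (4 days later).
From Apr 15, 2070 to Feb 23, 2072: 260 + 365 + 54 = 679 days (rest of 2070, 2071, to Feb 23, 2072 in 2072).
679 ÷ 7 = 97 full weeks with remainder 0, so 97 more Tuesdays after the first → 98.

98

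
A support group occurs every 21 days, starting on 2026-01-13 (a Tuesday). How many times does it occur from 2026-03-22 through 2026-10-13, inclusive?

10

Occurrences land 21·i days after 2026-01-13 for i = 0, 1, 2, …
2026-03-22 is 68 days after the start; 68 ÷ 21 = 3 remainder 5; since the remainder is 5, round up to i = 4. First occurrence in the window: #5 on 2026-04-07 (4×21 = 84 days in).
2026-10-13 is 273 days after the start; 273 ÷ 21 = 13 remainder 0. Last occurrence in the window: #14 on 2026-10-13.
Occurrences #5 through #14: 10 in total.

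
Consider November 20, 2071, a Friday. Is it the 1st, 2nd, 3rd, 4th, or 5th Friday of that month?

Day 20 falls in week ⌈20/7⌉ of the month.
Days 1–7 hold the 1st Friday, 8–14 the 2nd, 15–21 the 3rd, 22–28 the 4th, 29–31 the 5th.
20 is in the range for the 3rd.

3rd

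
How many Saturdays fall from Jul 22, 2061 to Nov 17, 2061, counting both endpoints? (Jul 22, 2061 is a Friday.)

17

Jul 22, 2061 is a Friday; the first Saturday on or after it is Jul 23, 2061 (1 day later).
From Jul 23, 2061 to Nov 17, 2061: 8 + 31 + 30 + 31 + 17 = 117 days (rest of Jul, Aug, Sep, Oct, Nov).
117 ÷ 7 = 16 full weeks with remainder 5, so 16 more Saturdays after the first → 17.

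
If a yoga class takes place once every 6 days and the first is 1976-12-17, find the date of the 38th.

The 38th occurrence is 37 intervals after the first: 37 × 6 = 222 days after 1976-12-17.
December has 31 days — 14 days to the end of December leaves 208.
January has 31 days (177 left).
February has 28 days (149 left).
March has 31 days (118 left).
April has 30 days (88 left).
May has 31 days (57 left).
June has 30 days (27 left).
27 days into July → 1977-07-27.

1977-07-27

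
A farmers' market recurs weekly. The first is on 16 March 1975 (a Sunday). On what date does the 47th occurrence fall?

The 47th occurrence is 46 intervals after the first: 46 × 7 = 322 days after 16 March 1975.
March has 31 days — 15 days to the end of March leaves 307.
April has 30 days (277 left).
May has 31 days (246 left).
June has 30 days (216 left).
July has 31 days (185 left).
August has 31 days (154 left).
September has 30 days (124 left).
October has 31 days (93 left).
November has 30 days (63 left).
December has 31 days (32 left).
January has 31 days (1 left).
1 day into February → 1 February 1976.

1 February 1976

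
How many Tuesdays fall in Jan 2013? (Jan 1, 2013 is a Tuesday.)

5

Jan 1, 2013 is a Tuesday; the first Tuesday on or after it is Jan 1, 2013.
From Jan 1, 2013 to Jan 31, 2013 is 31 − 1 = 30 days.
30 ÷ 7 = 4 full weeks with remainder 2, so 4 more Tuesdays after the first → 5.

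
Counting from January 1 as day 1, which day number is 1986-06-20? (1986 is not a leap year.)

171

Days in months before June: 31 + 28 + 31 + 30 + 31 = 151.
Plus 20 days into June → day 171.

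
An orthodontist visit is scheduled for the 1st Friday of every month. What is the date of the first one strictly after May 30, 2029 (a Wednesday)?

May 2029 starts on a Tuesday, so its 1st Friday is May 4, 2029 (3 days in).
That is not after May 30, 2029, so look at Jun 2029.
Jun 2029 starts on a Friday, so its 1st Friday is Jun 1, 2029.

Jun 1, 2029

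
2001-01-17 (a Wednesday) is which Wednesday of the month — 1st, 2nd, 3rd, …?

Day 17 falls in week ⌈17/7⌉ of the month.
Days 1–7 hold the 1st Wednesday, 8–14 the 2nd, 15–21 the 3rd, 22–28 the 4th, 29–31 the 5th.
17 is in the range for the 3rd.

3rd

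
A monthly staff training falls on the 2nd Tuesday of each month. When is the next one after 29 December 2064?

13 January 2065

December 2064 starts on a Monday; its first Tuesday is the 2nd, so the 2nd Tuesday is the 9th — 9 December 2064.
That is not after 29 December 2064, so look at January 2065.
January 2065 starts on a Thursday; its first Tuesday is the 6th, so the 2nd Tuesday is the 13th — 13 January 2065.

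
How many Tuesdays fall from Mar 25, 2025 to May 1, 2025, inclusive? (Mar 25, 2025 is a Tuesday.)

6

Mar 25, 2025 is a Tuesday; the first Tuesday on or after it is Mar 25, 2025.
From Mar 25, 2025 to May 1, 2025: 6 + 30 + 1 = 37 days (rest of Mar, Apr, May).
37 ÷ 7 = 5 full weeks with remainder 2, so 5 more Tuesdays after the first → 6.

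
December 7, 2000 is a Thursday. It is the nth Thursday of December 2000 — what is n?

1st

Day 7 falls in week ⌈7/7⌉ of the month.
Days 1–7 hold the 1st Thursday, 8–14 the 2nd, 15–21 the 3rd, 22–28 the 4th, 29–31 the 5th.
7 is in the range for the 1st.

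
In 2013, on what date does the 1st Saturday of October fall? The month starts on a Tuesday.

5 October 2013

October 2013 begins on a Tuesday, so the first Saturday is October 5 (4 days later).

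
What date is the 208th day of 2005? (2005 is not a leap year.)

Jan has 31 days (208 − 31 = 177 remain).
Feb has 28 days (177 − 28 = 149 remain).
Mar has 31 days (149 − 31 = 118 remain).
Apr has 30 days (118 − 30 = 88 remain).
May has 31 days (88 − 31 = 57 remain).
Jun has 30 days (57 − 30 = 27 remain).
27 into Jul → Jul 27.

Jul 27, 2005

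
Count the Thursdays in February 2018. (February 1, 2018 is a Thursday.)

February 1, 2018 is a Thursday; the first Thursday on or after it is February 1, 2018.
From February 1, 2018 to February 28, 2018 is 28 − 1 = 27 days.
27 ÷ 7 = 3 full weeks with remainder 6, so 3 more Thursdays after the first → 4.

4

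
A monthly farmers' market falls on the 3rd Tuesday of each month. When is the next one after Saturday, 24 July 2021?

17 August 2021

July 2021 starts on a Thursday; its first Tuesday is the 6th, so the 3rd Tuesday is the 20th — 20 July 2021.
That is not after 24 July 2021, so look at August 2021.
August 2021 starts on a Sunday; its first Tuesday is the 3rd, so the 3rd Tuesday is the 17th — 17 August 2021.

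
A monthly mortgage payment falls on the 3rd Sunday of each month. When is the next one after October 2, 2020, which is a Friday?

October 2020 starts on a Thursday; its first Sunday is the 4th, so the 3rd Sunday is the 18th — October 18, 2020.
October 18, 2020 is after October 2, 2020, so that is the next one.

October 18, 2020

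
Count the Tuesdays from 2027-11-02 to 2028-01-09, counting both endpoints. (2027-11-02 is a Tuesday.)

10

2027-11-02 is a Tuesday; the first Tuesday on or after it is 2027-11-02.
From 2027-11-02 to 2028-01-09: 28 + 31 + 9 = 68 days (rest of November, December, January).
68 ÷ 7 = 9 full weeks with remainder 5, so 9 more Tuesdays after the first → 10.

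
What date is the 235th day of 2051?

Aug 23, 2051

Jan has 31 days (235 − 31 = 204 remain).
Feb has 28 days (204 − 28 = 176 remain).
Mar has 31 days (176 − 31 = 145 remain).
Apr has 30 days (145 − 30 = 115 remain).
May has 31 days (115 − 31 = 84 remain).
Jun has 30 days (84 − 30 = 54 remain).
Jul has 31 days (54 − 31 = 23 remain).
23 into Aug → Aug 23.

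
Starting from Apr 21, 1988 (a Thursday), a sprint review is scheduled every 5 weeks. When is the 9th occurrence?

The 9th occurrence is 8 intervals after the first: 8 × 35 = 280 days after Apr 21, 1988.
Apr has 30 days — 9 days to the end of Apr leaves 271.
May has 31 days (240 left).
Jun has 30 days (210 left).
Jul has 31 days (179 left).
Aug has 31 days (148 left).
Sep has 30 days (118 left).
Oct has 31 days (87 left).
Nov has 30 days (57 left).
Dec has 31 days (26 left).
26 days into Jan → Jan 26, 1989.

Jan 26, 1989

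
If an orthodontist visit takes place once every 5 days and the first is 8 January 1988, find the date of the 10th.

The 10th occurrence is 9 intervals after the first: 9 × 5 = 45 days after 8 January 1988.
January has 31 days — 23 days to the end of January leaves 22.
22 days into February → 22 February 1988.

22 February 1988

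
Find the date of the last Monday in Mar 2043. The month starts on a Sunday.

Mar 30, 2043

Mar 2043 begins on a Sunday, so the first Monday is Mar 2 (1 day later).
Mar 2043 has 31 days. Adding weeks: 2, 9, 16, 23, 30 — the last one ≤ 31 is the 30th.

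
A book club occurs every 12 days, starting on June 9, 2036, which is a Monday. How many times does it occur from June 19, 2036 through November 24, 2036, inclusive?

14

Occurrences land 12·i days after June 9, 2036 for i = 0, 1, 2, …
June 19, 2036 is 10 days after the start; 10 ÷ 12 = 0 remainder 10; since the remainder is 10, round up to i = 1. First occurrence in the window: #2 on June 21, 2036 (1×12 = 12 days in).
November 24, 2036 is 168 days after the start; 168 ÷ 12 = 14 remainder 0. Last occurrence in the window: #15 on November 24, 2036.
Occurrences #2 through #15: 14 in total.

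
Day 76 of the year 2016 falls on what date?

Jan has 31 days (76 − 31 = 45 remain).
Feb has 29 days (45 − 29 = 16 remain).
16 into Mar → Mar 16.

Mar 16, 2016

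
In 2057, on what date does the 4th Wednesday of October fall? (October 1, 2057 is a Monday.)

October 2057 begins on a Monday, so the first Wednesday is October 3 (2 days later).
The 4th Wednesday is 3 weeks later: 3 + 21 = 24.

2057-10-24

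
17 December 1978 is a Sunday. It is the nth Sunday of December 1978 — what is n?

Day 17 falls in week ⌈17/7⌉ of the month.
Days 1–7 hold the 1st Sunday, 8–14 the 2nd, 15–21 the 3rd, 22–28 the 4th, 29–31 the 5th.
17 is in the range for the 3rd.

3rd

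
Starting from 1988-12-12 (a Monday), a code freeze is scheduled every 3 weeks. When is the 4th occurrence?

1989-02-13

The 4th occurrence is 3 intervals after the first: 3 × 21 = 63 days after 1988-12-12.
December has 31 days — 19 days to the end of December leaves 44.
January has 31 days (13 left).
13 days into February → 1989-02-13.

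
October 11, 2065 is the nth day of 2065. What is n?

284

Days in months before October: 31 + 28 + 31 + 30 + 31 + 30 + 31 + 31 + 30 = 273.
Plus 11 days into October → day 284.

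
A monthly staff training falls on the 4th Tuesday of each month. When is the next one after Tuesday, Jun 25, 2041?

Jul 23, 2041

Jun 2041 starts on a Saturday; its first Tuesday is the 4th, so the 4th Tuesday is the 25th — Jun 25, 2041.
That is not after Jun 25, 2041, so look at Jul 2041.
Jul 2041 starts on a Monday; its first Tuesday is the 2nd, so the 4th Tuesday is the 23rd — Jul 23, 2041.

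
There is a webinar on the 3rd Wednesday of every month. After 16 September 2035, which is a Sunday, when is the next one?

September 2035 starts on a Saturday; its first Wednesday is the 5th, so the 3rd Wednesday is the 19th — 19 September 2035.
19 September 2035 is after 16 September 2035, so that is the next one.

19 September 2035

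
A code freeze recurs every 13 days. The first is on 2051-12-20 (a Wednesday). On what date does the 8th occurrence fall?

The 8th occurrence is 7 intervals after the first: 7 × 13 = 91 days after 2051-12-20.
December has 31 days — 11 days to the end of December leaves 80.
January has 31 days (49 left).
February has 29 days (20 left).
20 days into March → 2052-03-20.

2052-03-20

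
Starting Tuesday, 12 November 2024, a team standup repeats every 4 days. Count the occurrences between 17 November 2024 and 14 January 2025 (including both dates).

Occurrences land 4·i days after 12 November 2024 for i = 0, 1, 2, …
17 November 2024 is 5 days after the start; 5 ÷ 4 = 1 remainder 1; since the remainder is 1, round up to i = 2. First occurrence in the window: #3 on 20 November 2024 (2×4 = 8 days in).
14 January 2025 is 63 days after the start; 63 ÷ 4 = 15 remainder 3. Last occurrence in the window: #16 on 11 January 2025.
Occurrences #3 through #16: 14 in total.

14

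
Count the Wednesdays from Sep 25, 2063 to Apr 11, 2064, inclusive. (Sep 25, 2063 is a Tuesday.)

Sep 25, 2063 is a Tuesday; the first Wednesday on or after it is Sep 26, 2063 (1 day later).
From Sep 26, 2063 to Apr 11, 2064: 4 + 31 + 30 + 31 + 31 + 29 + 31 + 11 = 198 days (rest of Sep, Oct, Nov, Dec, Jan, Feb, Mar, Apr).
198 ÷ 7 = 28 full weeks with remainder 2, so 28 more Wednesdays after the first → 29.

29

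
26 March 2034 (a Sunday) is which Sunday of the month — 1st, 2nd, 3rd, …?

4th

Day 26 falls in week ⌈26/7⌉ of the month.
Days 1–7 hold the 1st Sunday, 8–14 the 2nd, 15–21 the 3rd, 22–28 the 4th, 29–31 the 5th.
26 is in the range for the 4th.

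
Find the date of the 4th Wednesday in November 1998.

1998-11-25

November 1998 begins on a Sunday, so the first Wednesday is November 4 (3 days later).
The 4th Wednesday is 3 weeks later: 4 + 21 = 25.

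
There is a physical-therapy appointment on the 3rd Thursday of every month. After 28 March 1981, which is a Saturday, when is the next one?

16 April 1981

March 1981 starts on a Sunday; its first Thursday is the 5th, so the 3rd Thursday is the 19th — 19 March 1981.
That is not after 28 March 1981, so look at April 1981.
April 1981 starts on a Wednesday; its first Thursday is the 2nd, so the 3rd Thursday is the 16th — 16 April 1981.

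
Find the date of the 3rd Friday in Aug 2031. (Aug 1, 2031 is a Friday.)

Aug 2031 begins on a Friday, so the first Friday is Aug 1.
The 3rd Friday is 2 weeks later: 1 + 14 = 15.

Aug 15, 2031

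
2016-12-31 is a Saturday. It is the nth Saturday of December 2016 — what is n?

5th

Day 31 falls in week ⌈31/7⌉ of the month.
Days 1–7 hold the 1st Saturday, 8–14 the 2nd, 15–21 the 3rd, 22–28 the 4th, 29–31 the 5th.
31 is in the range for the 5th.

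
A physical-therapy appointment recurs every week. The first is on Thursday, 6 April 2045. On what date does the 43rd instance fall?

25 January 2046

The 43rd occurrence is 42 intervals after the first: 42 × 7 = 294 days after 6 April 2045.
April has 30 days — 24 days to the end of April leaves 270.
May has 31 days (239 left).
June has 30 days (209 left).
July has 31 days (178 left).
August has 31 days (147 left).
September has 30 days (117 left).
October has 31 days (86 left).
November has 30 days (56 left).
December has 31 days (25 left).
25 days into January → 25 January 2046.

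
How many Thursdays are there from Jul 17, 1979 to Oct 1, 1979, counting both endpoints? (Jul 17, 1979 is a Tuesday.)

Jul 17, 1979 is a Tuesday; the first Thursday on or after it is Jul 19, 1979 (2 days later).
From Jul 19, 1979 to Oct 1, 1979: 12 + 31 + 30 + 1 = 74 days (rest of Jul, Aug, Sep, Oct).
74 ÷ 7 = 10 full weeks with remainder 4, so 10 more Thursdays after the first → 11.

11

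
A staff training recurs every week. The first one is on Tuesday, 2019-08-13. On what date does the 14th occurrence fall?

2019-11-12

The 14th occurrence is 13 intervals after the first: 13 × 7 = 91 days after 2019-08-13.
August has 31 days — 18 days to the end of August leaves 73.
September has 30 days (43 left).
October has 31 days (12 left).
12 days into November → 2019-11-12.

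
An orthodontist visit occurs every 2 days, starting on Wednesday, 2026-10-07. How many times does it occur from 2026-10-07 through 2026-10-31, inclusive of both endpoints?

13

Occurrences land 2·i days after 2026-10-07 for i = 0, 1, 2, …
The window opens on the start date, so the first occurrence inside is #1 on 2026-10-07.
2026-10-31 is 24 days after the start; 24 ÷ 2 = 12 remainder 0. Last occurrence in the window: #13 on 2026-10-31.
Occurrences #1 through #13: 13 in total.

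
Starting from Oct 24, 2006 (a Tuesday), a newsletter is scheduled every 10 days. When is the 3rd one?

Nov 13, 2006

The 3rd occurrence is 2 intervals after the first: 2 × 10 = 20 days after Oct 24, 2006.
Oct has 31 days — 7 days to the end of Oct leaves 13.
13 days into Nov → Nov 13, 2006.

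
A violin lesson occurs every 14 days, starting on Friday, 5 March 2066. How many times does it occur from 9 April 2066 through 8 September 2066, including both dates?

11

Occurrences land 14·i days after 5 March 2066 for i = 0, 1, 2, …
9 April 2066 is 35 days after the start; 35 ÷ 14 = 2 remainder 7; since the remainder is 7, round up to i = 3. First occurrence in the window: #4 on 16 April 2066 (3×14 = 42 days in).
8 September 2066 is 187 days after the start; 187 ÷ 14 = 13 remainder 5. Last occurrence in the window: #14 on 3 September 2066.
Occurrences #4 through #14: 11 in total.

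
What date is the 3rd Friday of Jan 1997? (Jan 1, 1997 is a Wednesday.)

Jan 17, 1997

Jan 1997 begins on a Wednesday, so the first Friday is Jan 3 (2 days later).
The 3rd Friday is 2 weeks later: 3 + 14 = 17.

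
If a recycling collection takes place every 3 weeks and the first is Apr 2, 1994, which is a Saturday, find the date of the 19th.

Apr 15, 1995

The 19th occurrence is 18 intervals after the first: 18 × 21 = 378 days after Apr 2, 1994.
Apr has 30 days — 28 days to the end of Apr leaves 350.
May has 31 days (319 left).
Jun has 30 days (289 left).
Jul has 31 days (258 left).
Aug has 31 days (227 left).
Sep has 30 days (197 left).
Oct has 31 days (166 left).
Nov has 30 days (136 left).
Dec has 31 days (105 left).
Jan has 31 days (74 left).
Feb has 28 days (46 left).
Mar has 31 days (15 left).
15 days into Apr → Apr 15, 1995.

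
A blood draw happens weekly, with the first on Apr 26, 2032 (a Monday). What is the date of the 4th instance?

The 4th occurrence is 3 intervals after the first: 3 × 7 = 21 days after Apr 26, 2032.
Apr has 30 days — 4 days to the end of Apr leaves 17.
17 days into May → May 17, 2032.

May 17, 2032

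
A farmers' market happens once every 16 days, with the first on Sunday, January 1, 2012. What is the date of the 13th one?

July 11, 2012

The 13th occurrence is 12 intervals after the first: 12 × 16 = 192 days after January 1, 2012.
January has 31 days — 30 days to the end of January leaves 162.
February has 29 days (133 left).
March has 31 days (102 left).
April has 30 days (72 left).
May has 31 days (41 left).
June has 30 days (11 left).
11 days into July → July 11, 2012.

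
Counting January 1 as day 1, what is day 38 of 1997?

Jan has 31 days (38 − 31 = 7 remain).
7 into Feb → Feb 7.

Feb 7, 1997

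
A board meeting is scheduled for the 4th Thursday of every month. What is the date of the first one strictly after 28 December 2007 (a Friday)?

24 January 2008

December 2007 starts on a Saturday; its first Thursday is the 6th, so the 4th Thursday is the 27th — 27 December 2007.
That is not after 28 December 2007, so look at January 2008.
January 2008 starts on a Tuesday; its first Thursday is the 3rd, so the 4th Thursday is the 24th — 24 January 2008.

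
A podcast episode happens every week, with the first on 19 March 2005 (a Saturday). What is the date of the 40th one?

The 40th occurrence is 39 intervals after the first: 39 × 7 = 273 days after 19 March 2005.
March has 31 days — 12 days to the end of March leaves 261.
April has 30 days (231 left).
May has 31 days (200 left).
June has 30 days (170 left).
July has 31 days (139 left).
August has 31 days (108 left).
September has 30 days (78 left).
October has 31 days (47 left).
November has 30 days (17 left).
17 days into December → 17 December 2005.

17 December 2005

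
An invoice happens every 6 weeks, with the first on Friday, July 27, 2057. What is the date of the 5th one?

January 11, 2058

The 5th occurrence is 4 intervals after the first: 4 × 42 = 168 days after July 27, 2057.
July has 31 days — 4 days to the end of July leaves 164.
August has 31 days (133 left).
September has 30 days (103 left).
October has 31 days (72 left).
November has 30 days (42 left).
December has 31 days (11 left).
11 days into January → January 11, 2058.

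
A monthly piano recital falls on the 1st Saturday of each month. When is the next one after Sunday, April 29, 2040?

May 5, 2040

April 2040 starts on a Sunday, so its 1st Saturday is April 7, 2040 (6 days in).
That is not after April 29, 2040, so look at May 2040.
May 2040 starts on a Tuesday, so its 1st Saturday is May 5, 2040 (4 days in).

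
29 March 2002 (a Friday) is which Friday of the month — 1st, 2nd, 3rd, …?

Day 29 falls in week ⌈29/7⌉ of the month.
Days 1–7 hold the 1st Friday, 8–14 the 2nd, 15–21 the 3rd, 22–28 the 4th, 29–31 the 5th.
29 is in the range for the 5th.

5th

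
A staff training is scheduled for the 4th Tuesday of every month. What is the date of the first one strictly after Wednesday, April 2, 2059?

April 2059 starts on a Tuesday; its first Tuesday is the 1st, so the 4th Tuesday is the 22nd — April 22, 2059.
April 22, 2059 is after April 2, 2059, so that is the next one.

April 22, 2059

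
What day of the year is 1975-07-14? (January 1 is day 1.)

195

Days in months before July: 31 + 28 + 31 + 30 + 31 + 30 = 181.
Plus 14 days into July → day 195.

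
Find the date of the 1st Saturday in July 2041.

6 July 2041

July 2041 begins on a Monday, so the first Saturday is July 6 (5 days later).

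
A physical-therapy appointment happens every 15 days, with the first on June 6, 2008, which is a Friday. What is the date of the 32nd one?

The 32nd occurrence is 31 intervals after the first: 31 × 15 = 465 days after June 6, 2008.
June has 30 days — 24 days to the end of June leaves 441.
From end of June to end of 2008 is 184 days (257 left).
January has 31 days (226 left).
February has 28 days (198 left).
March has 31 days (167 left).
April has 30 days (137 left).
May has 31 days (106 left).
June has 30 days (76 left).
July has 31 days (45 left).
August has 31 days (14 left).
14 days into September → September 14, 2009.

September 14, 2009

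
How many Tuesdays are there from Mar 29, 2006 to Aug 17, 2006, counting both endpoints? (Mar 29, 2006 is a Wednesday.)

20

Mar 29, 2006 is a Wednesday; the first Tuesday on or after it is Apr 4, 2006 (6 days later).
From Apr 4, 2006 to Aug 17, 2006: 26 + 31 + 30 + 31 + 17 = 135 days (rest of Apr, May, Jun, Jul, Aug).
135 ÷ 7 = 19 full weeks with remainder 2, so 19 more Tuesdays after the first → 20.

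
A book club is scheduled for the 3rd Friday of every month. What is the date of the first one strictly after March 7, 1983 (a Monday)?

March 1983 starts on a Tuesday; its first Friday is the 4th, so the 3rd Friday is the 18th — March 18, 1983.
March 18, 1983 is after March 7, 1983, so that is the next one.

March 18, 1983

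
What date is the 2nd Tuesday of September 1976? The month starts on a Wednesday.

1976-09-14

September 1976 begins on a Wednesday, so the first Tuesday is September 7 (6 days later).
The 2nd Tuesday is 1 weeks later: 7 + 7 = 14.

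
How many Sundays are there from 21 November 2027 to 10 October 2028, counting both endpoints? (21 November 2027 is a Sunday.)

47

21 November 2027 is a Sunday; the first Sunday on or after it is 21 November 2027.
From 21 November 2027 to 10 October 2028: 40 + 284 = 324 days (rest of 2027, to 10 October 2028 in 2028).
324 ÷ 7 = 46 full weeks with remainder 2, so 46 more Sundays after the first → 47.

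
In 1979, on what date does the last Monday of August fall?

August 27, 1979

August 1979 begins on a Wednesday, so the first Monday is August 6 (5 days later).
August 1979 has 31 days. Adding weeks: 6, 13, 20, 27 — the last one ≤ 31 is the 27th.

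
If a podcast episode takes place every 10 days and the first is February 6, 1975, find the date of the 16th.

July 6, 1975

The 16th occurrence is 15 intervals after the first: 15 × 10 = 150 days after February 6, 1975.
February has 28 days — 22 days to the end of February leaves 128.
March has 31 days (97 left).
April has 30 days (67 left).
May has 31 days (36 left).
June has 30 days (6 left).
6 days into July → July 6, 1975.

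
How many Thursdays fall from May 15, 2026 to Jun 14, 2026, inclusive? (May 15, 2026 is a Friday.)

4

May 15, 2026 is a Friday; the first Thursday on or after it is May 21, 2026 (6 days later).
From May 21, 2026 to Jun 14, 2026: 10 + 14 = 24 days (rest of May, Jun).
24 ÷ 7 = 3 full weeks with remainder 3, so 3 more Thursdays after the first → 4.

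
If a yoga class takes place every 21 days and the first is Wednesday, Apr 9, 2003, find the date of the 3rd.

May 21, 2003

The 3rd occurrence is 2 intervals after the first: 2 × 21 = 42 days after Apr 9, 2003.
Apr has 30 days — 21 days to the end of Apr leaves 21.
21 days into May → May 21, 2003.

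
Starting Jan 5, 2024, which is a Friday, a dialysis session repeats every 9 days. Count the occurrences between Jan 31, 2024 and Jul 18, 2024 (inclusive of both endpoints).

19

Occurrences land 9·i days after Jan 5, 2024 for i = 0, 1, 2, …
Jan 31, 2024 is 26 days after the start; 26 ÷ 9 = 2 remainder 8; since the remainder is 8, round up to i = 3. First occurrence in the window: #4 on Feb 1, 2024 (3×9 = 27 days in).
Jul 18, 2024 is 195 days after the start; 195 ÷ 9 = 21 remainder 6. Last occurrence in the window: #22 on Jul 12, 2024.
Occurrences #4 through #22: 19 in total.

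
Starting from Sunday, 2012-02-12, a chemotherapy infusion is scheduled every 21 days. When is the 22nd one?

The 22nd occurrence is 21 intervals after the first: 21 × 21 = 441 days after 2012-02-12.
February has 29 days — 17 days to the end of February leaves 424.
From end of February to end of 2012 is 306 days (118 left).
January has 31 days (87 left).
February has 28 days (59 left).
March has 31 days (28 left).
28 days into April → 2013-04-28.

2013-04-28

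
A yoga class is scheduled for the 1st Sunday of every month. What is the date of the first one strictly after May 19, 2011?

June 5, 2011

May 2011 starts on a Sunday, so its 1st Sunday is May 1, 2011.
That is not after May 19, 2011, so look at June 2011.
June 2011 starts on a Wednesday, so its 1st Sunday is June 5, 2011 (4 days in).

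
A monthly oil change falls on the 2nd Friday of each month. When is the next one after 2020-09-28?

2020-10-09

September 2020 starts on a Tuesday; its first Friday is the 4th, so the 2nd Friday is the 11th — 2020-09-11.
That is not after 2020-09-28, so look at October 2020.
October 2020 starts on a Thursday; its first Friday is the 2nd, so the 2nd Friday is the 9th — 2020-10-09.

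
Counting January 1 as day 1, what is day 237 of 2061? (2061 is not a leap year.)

Jan has 31 days (237 − 31 = 206 remain).
Feb has 28 days (206 − 28 = 178 remain).
Mar has 31 days (178 − 31 = 147 remain).
Apr has 30 days (147 − 30 = 117 remain).
May has 31 days (117 − 31 = 86 remain).
Jun has 30 days (86 − 30 = 56 remain).
Jul has 31 days (56 − 31 = 25 remain).
25 into Aug → Aug 25.

Aug 25, 2061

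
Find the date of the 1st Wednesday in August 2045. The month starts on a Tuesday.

August 2, 2045

August 2045 begins on a Tuesday, so the first Wednesday is August 2 (1 day later).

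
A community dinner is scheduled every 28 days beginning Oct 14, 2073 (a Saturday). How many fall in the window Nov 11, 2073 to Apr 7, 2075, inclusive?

19

Occurrences land 28·i days after Oct 14, 2073 for i = 0, 1, 2, …
Nov 11, 2073 is 28 days after the start; 28 ÷ 28 = 1 remainder 0. First occurrence in the window: #2 on Nov 11, 2073 (1×28 = 28 days in).
Apr 7, 2075 is 540 days after the start; 540 ÷ 28 = 19 remainder 8. Last occurrence in the window: #20 on Mar 30, 2075.
Occurrences #2 through #20: 19 in total.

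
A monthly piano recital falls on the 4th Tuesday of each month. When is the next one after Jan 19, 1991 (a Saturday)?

Jan 1991 starts on a Tuesday; its first Tuesday is the 1st, so the 4th Tuesday is the 22nd — Jan 22, 1991.
Jan 22, 1991 is after Jan 19, 1991, so that is the next one.

Jan 22, 1991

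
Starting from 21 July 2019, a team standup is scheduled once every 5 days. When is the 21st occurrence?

The 21st occurrence is 20 intervals after the first: 20 × 5 = 100 days after 21 July 2019.
July has 31 days — 10 days to the end of July leaves 90.
August has 31 days (59 left).
September has 30 days (29 left).
29 days into October → 29 October 2019.

29 October 2019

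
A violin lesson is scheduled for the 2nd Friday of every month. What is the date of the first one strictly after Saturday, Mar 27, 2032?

Mar 2032 starts on a Monday; its first Friday is the 5th, so the 2nd Friday is the 12th — Mar 12, 2032.
That is not after Mar 27, 2032, so look at Apr 2032.
Apr 2032 starts on a Thursday; its first Friday is the 2nd, so the 2nd Friday is the 9th — Apr 9, 2032.

Apr 9, 2032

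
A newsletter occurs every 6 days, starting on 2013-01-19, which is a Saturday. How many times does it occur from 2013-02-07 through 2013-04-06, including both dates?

Occurrences land 6·i days after 2013-01-19 for i = 0, 1, 2, …
2013-02-07 is 19 days after the start; 19 ÷ 6 = 3 remainder 1; since the remainder is 1, round up to i = 4. First occurrence in the window: #5 on 2013-02-12 (4×6 = 24 days in).
2013-04-06 is 77 days after the start; 77 ÷ 6 = 12 remainder 5. Last occurrence in the window: #13 on 2013-04-01.
Occurrences #5 through #13: 9 in total.

9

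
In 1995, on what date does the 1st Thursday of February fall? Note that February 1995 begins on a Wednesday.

February 1995 begins on a Wednesday, so the first Thursday is February 2 (1 day later).

February 2, 1995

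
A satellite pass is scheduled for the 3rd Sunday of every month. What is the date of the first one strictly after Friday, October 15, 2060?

October 17, 2060

October 2060 starts on a Friday; its first Sunday is the 3rd, so the 3rd Sunday is the 17th — October 17, 2060.
October 17, 2060 is after October 15, 2060, so that is the next one.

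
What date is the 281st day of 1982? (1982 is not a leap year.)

Oct 8, 1982

Jan has 31 days (281 − 31 = 250 remain).
Feb has 28 days (250 − 28 = 222 remain).
Mar has 31 days (222 − 31 = 191 remain).
Apr has 30 days (191 − 30 = 161 remain).
May has 31 days (161 − 31 = 130 remain).
Jun has 30 days (130 − 30 = 100 remain).
Jul has 31 days (100 − 31 = 69 remain).
Aug has 31 days (69 − 31 = 38 remain).
Sep has 30 days (38 − 30 = 8 remain).
8 into Oct → Oct 8.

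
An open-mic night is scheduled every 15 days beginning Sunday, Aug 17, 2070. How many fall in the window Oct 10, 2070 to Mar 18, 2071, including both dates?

11

Occurrences land 15·i days after Aug 17, 2070 for i = 0, 1, 2, …
Oct 10, 2070 is 54 days after the start; 54 ÷ 15 = 3 remainder 9; since the remainder is 9, round up to i = 4. First occurrence in the window: #5 on Oct 16, 2070 (4×15 = 60 days in).
Mar 18, 2071 is 213 days after the start; 213 ÷ 15 = 14 remainder 3. Last occurrence in the window: #15 on Mar 15, 2071.
Occurrences #5 through #15: 11 in total.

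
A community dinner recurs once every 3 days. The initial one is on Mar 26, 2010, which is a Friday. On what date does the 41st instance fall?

The 41st occurrence is 40 intervals after the first: 40 × 3 = 120 days after Mar 26, 2010.
Mar has 31 days — 5 days to the end of Mar leaves 115.
Apr has 30 days (85 left).
May has 31 days (54 left).
Jun has 30 days (24 left).
24 days into Jul → Jul 24, 2010.

Jul 24, 2010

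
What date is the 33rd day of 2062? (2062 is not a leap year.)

2 February 2062

January has 31 days (33 − 31 = 2 remain).
2 into February → February 2.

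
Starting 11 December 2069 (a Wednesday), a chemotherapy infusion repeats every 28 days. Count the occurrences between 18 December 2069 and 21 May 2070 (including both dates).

Occurrences land 28·i days after 11 December 2069 for i = 0, 1, 2, …
18 December 2069 is 7 days after the start; 7 ÷ 28 = 0 remainder 7; since the remainder is 7, round up to i = 1. First occurrence in the window: #2 on 8 January 2070 (1×28 = 28 days in).
21 May 2070 is 161 days after the start; 161 ÷ 28 = 5 remainder 21. Last occurrence in the window: #6 on 30 April 2070.
Occurrences #2 through #6: 5 in total.

5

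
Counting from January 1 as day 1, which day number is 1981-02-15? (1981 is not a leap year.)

46

Days in months before February: 31 = 31.
Plus 15 days into February → day 46.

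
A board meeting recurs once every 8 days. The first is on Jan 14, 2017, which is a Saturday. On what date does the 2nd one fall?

Jan 22, 2017

The 2nd occurrence is 1 interval after the first: 1 × 8 = 8 days after Jan 14, 2017.
8 days later is Jan 22, 2017.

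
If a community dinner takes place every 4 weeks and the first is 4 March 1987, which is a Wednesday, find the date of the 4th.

The 4th occurrence is 3 intervals after the first: 3 × 28 = 84 days after 4 March 1987.
March has 31 days — 27 days to the end of March leaves 57.
April has 30 days (27 left).
27 days into May → 27 May 1987.

27 May 1987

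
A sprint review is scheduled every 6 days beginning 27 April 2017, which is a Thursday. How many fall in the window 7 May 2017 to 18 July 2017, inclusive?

Occurrences land 6·i days after 27 April 2017 for i = 0, 1, 2, …
7 May 2017 is 10 days after the start; 10 ÷ 6 = 1 remainder 4; since the remainder is 4, round up to i = 2. First occurrence in the window: #3 on 9 May 2017 (2×6 = 12 days in).
18 July 2017 is 82 days after the start; 82 ÷ 6 = 13 remainder 4. Last occurrence in the window: #14 on 14 July 2017.
Occurrences #3 through #14: 12 in total.

12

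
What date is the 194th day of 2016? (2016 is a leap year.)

January has 31 days (194 − 31 = 163 remain).
February has 29 days (163 − 29 = 134 remain).
March has 31 days (134 − 31 = 103 remain).
April has 30 days (103 − 30 = 73 remain).
May has 31 days (73 − 31 = 42 remain).
June has 30 days (42 − 30 = 12 remain).
12 into July → July 12.

2016-07-12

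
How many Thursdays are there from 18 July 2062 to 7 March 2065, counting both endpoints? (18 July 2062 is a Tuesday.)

138

18 July 2062 is a Tuesday; the first Thursday on or after it is 20 July 2062 (2 days later).
From 20 July 2062 to 7 March 2065: 164 + 365 + 366 + 66 = 961 days (rest of 2062, 2063, 2064, to 7 March 2065 in 2065).
961 ÷ 7 = 137 full weeks with remainder 2, so 137 more Thursdays after the first → 138.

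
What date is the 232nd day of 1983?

1983-08-20

January has 31 days (232 − 31 = 201 remain).
February has 28 days (201 − 28 = 173 remain).
March has 31 days (173 − 31 = 142 remain).
April has 30 days (142 − 30 = 112 remain).
May has 31 days (112 − 31 = 81 remain).
June has 30 days (81 − 30 = 51 remain).
July has 31 days (51 − 31 = 20 remain).
20 into August → August 20.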